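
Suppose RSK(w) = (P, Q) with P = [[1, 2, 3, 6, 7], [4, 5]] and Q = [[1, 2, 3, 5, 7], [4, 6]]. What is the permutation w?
Reverse the RSK construction: for i from n down to 1, find the cell of Q containing i, remove the entry at that cell from P, and reverse-bump it up through P; the value ejected from row 1 is w(i).

Step i=7: Q has 7 at row 1, column 5; remove that cell from P, ejecting 7. So w(7) = 7. P is now [[1, 2, 3, 6], [4, 5]].
Step i=6: Q has 6 at row 2, column 2; remove 5 from row 2 of P and reverse-bump: 5 enters row 1 and ejects 3. So w(6) = 3. P is now [[1, 2, 5, 6], [4]].
Step i=5: Q has 5 at row 1, column 4; remove that cell from P, ejecting 6. So w(5) = 6. P is now [[1, 2, 5], [4]].
Step i=4: Q has 4 at row 2, column 1; remove 4 from row 2 of P and reverse-bump: 4 enters row 1 and ejects 2. So w(4) = 2. P is now [[1, 4, 5]].
Step i=3: Q has 3 at row 1, column 3; remove that cell from P, ejecting 5. So w(3) = 5. P is now [[1, 4]].
Step i=2: Q has 2 at row 1, column 2; remove that cell from P, ejecting 4. So w(2) = 4. P is now [[1]].
Step i=1: Q has 1 at row 1, column 1; remove that cell from P, ejecting 1. So w(1) = 1. P is now [].

So w = 1 4 5 2 6 3 7.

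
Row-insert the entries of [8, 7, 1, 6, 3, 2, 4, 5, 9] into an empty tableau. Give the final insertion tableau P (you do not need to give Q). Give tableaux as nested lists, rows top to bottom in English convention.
Insert 8: appended to row 1. P = [[8]].
Insert 7: 7 bumps 8 from row 1; 8 starts row 2. P = [[7], [8]].
Insert 1: 1 bumps 7 from row 1; 7 bumps 8 from row 2; 8 starts row 3. P = [[1], [7], [8]].
Insert 6: appended to row 1. P = [[1, 6], [7], [8]].
Insert 3: 3 bumps 6 from row 1; 6 bumps 7 from row 2; 7 bumps 8 from row 3; 8 starts row 4. P = [[1, 3], [6], [7], [8]].
Insert 2: 2 bumps 3 from row 1; 3 bumps 6 from row 2; 6 bumps 7 from row 3; 7 bumps 8 from row 4; 8 starts row 5. P = [[1, 2], [3], [6], [7], [8]].
Insert 4: appended to row 1. P = [[1, 2, 4], [3], [6], [7], [8]].
Insert 5: appended to row 1. P = [[1, 2, 4, 5], [3], [6], [7], [8]].
Insert 9: appended to row 1. P = [[1, 2, 4, 5, 9], [3], [6], [7], [8]].

So P = [[1, 2, 4, 5, 9], [3], [6], [7], [8]].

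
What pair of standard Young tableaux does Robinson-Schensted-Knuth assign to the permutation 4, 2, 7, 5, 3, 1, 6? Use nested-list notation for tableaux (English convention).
P = [[1, 3, 6], [2, 5], [4], [7]], Q = [[1, 3, 7], [2, 4], [5], [6]]

Insert each entry of the permutation into P by Schensted row insertion, recording in Q the position of each new cell.

Insert 4: appended to row 1. P = [[4]].
Insert 2: 2 bumps 4 from row 1; 4 starts row 2. P = [[2], [4]].
Insert 7: appended to row 1. P = [[2, 7], [4]].
Insert 5: 5 bumps 7 from row 1; 7 appends to row 2. P = [[2, 5], [4, 7]].
Insert 3: 3 bumps 5 from row 1; 5 bumps 7 from row 2; 7 starts row 3. P = [[2, 3], [4, 5], [7]].
Insert 1: 1 bumps 2 from row 1; 2 bumps 4 from row 2; 4 bumps 7 from row 3; 7 starts row 4. P = [[1, 3], [2, 5], [4], [7]].
Insert 6: appended to row 1. P = [[1, 3, 6], [2, 5], [4], [7]].

So P = [[1, 3, 6], [2, 5], [4], [7]], Q = [[1, 3, 7], [2, 4], [5], [6]].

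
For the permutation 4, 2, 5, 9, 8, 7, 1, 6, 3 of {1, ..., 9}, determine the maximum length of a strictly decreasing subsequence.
5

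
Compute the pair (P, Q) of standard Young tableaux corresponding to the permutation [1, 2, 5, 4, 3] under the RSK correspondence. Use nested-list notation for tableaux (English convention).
P = [[1, 2, 3], [4], [5]], Q = [[1, 2, 3], [4], [5]]

Insert each entry of the permutation into P by Schensted row insertion, recording in Q the position of each new cell.

After inserting 1: P = [[1]].
After inserting 2: P = [[1, 2]].
After inserting 5: P = [[1, 2, 5]].
After inserting 4: P = [[1, 2, 4], [5]].
After inserting 3: P = [[1, 2, 3], [4], [5]].

So P = [[1, 2, 3], [4], [5]], Q = [[1, 2, 3], [4], [5]].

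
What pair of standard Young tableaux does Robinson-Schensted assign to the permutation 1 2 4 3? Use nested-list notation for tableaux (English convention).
Insert each entry of the permutation into P by Schensted row insertion, recording in Q the position of each new cell.

After inserting 1: P = [[1]].
After inserting 2: P = [[1, 2]].
After inserting 4: P = [[1, 2, 4]].
After inserting 3: P = [[1, 2, 3], [4]].

So P = [[1, 2, 3], [4]], Q = [[1, 2, 3], [4]].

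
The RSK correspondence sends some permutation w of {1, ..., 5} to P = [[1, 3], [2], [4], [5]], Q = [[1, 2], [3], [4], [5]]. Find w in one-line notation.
Reverse RSK: for i = n, n-1, ..., 1, locate i in Q, remove the corresponding corner cell from P, and reverse-bump its entry up through P; the value ejected from row 1 is w(i).

So w = 2 5 4 3 1.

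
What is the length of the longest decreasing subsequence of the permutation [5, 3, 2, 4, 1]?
4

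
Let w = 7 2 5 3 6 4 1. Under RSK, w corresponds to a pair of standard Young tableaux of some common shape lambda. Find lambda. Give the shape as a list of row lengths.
RSK row insertion gives P = [[1, 3, 4], [2, 6], [5], [7]], which has shape [3, 2, 1, 1].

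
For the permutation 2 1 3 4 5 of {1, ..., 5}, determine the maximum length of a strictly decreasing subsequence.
2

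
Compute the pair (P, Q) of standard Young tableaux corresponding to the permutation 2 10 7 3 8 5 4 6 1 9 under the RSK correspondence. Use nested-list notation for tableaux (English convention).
P = [[1, 3, 4, 6, 9], [2, 8], [5], [7], [10]], Q = [[1, 2, 5, 8, 10], [3, 6], [4], [7], [9]]

Insert each entry of the permutation into P by Schensted row insertion, recording in Q the position of each new cell.

After inserting 2: P = [[2]].
After inserting 10: P = [[2, 10]].
After inserting 7: P = [[2, 7], [10]].
After inserting 3: P = [[2, 3], [7], [10]].
After inserting 8: P = [[2, 3, 8], [7], [10]].
After inserting 5: P = [[2, 3, 5], [7, 8], [10]].
After inserting 4: P = [[2, 3, 4], [5, 8], [7], [10]].
After inserting 6: P = [[2, 3, 4, 6], [5, 8], [7], [10]].
After inserting 1: P = [[1, 3, 4, 6], [2, 8], [5], [7], [10]].
After inserting 9: P = [[1, 3, 4, 6, 9], [2, 8], [5], [7], [10]].

So P = [[1, 3, 4, 6, 9], [2, 8], [5], [7], [10]], Q = [[1, 2, 5, 8, 10], [3, 6], [4], [7], [9]].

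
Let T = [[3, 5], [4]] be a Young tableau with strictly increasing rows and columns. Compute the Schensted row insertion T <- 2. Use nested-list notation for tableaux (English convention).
[[2, 5], [3], [4]]

In row 1, 2 replaces 3 (the leftmost entry greater than 2); 3 is bumped to row 2. In row 2, 3 replaces 4 (the leftmost entry greater than 3); 4 is bumped to row 3. 4 starts a new row 3. The new tableau is [[2, 5], [3], [4]].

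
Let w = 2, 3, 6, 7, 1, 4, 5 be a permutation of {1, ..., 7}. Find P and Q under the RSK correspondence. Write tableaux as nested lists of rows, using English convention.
P = [[1, 3, 4, 5], [2, 6, 7]], Q = [[1, 2, 3, 4], [5, 6, 7]]

Insert each entry of the permutation into P by Schensted row insertion, recording in Q the position of each new cell.

Insert 2: appended to row 1. P = [[2]].
Insert 3: appended to row 1. P = [[2, 3]].
Insert 6: appended to row 1. P = [[2, 3, 6]].
Insert 7: appended to row 1. P = [[2, 3, 6, 7]].
Insert 1: 1 bumps 2 from row 1; 2 starts row 2. P = [[1, 3, 6, 7], [2]].
Insert 4: 4 bumps 6 from row 1; 6 appends to row 2. P = [[1, 3, 4, 7], [2, 6]].
Insert 5: 5 bumps 7 from row 1; 7 appends to row 2. P = [[1, 3, 4, 5], [2, 6, 7]].

So P = [[1, 3, 4, 5], [2, 6, 7]], Q = [[1, 2, 3, 4], [5, 6, 7]].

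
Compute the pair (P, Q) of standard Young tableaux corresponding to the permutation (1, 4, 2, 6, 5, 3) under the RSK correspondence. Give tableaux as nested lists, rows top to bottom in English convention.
Insert each entry of the permutation into P by Schensted row insertion, recording in Q the position of each new cell.

Insert 1: appended to row 1. P = [[1]].
Insert 4: appended to row 1. P = [[1, 4]].
Insert 2: 2 bumps 4 from row 1; 4 starts row 2. P = [[1, 2], [4]].
Insert 6: appended to row 1. P = [[1, 2, 6], [4]].
Insert 5: 5 bumps 6 from row 1; 6 appends to row 2. P = [[1, 2, 5], [4, 6]].
Insert 3: 3 bumps 5 from row 1; 5 bumps 6 from row 2; 6 starts row 3. P = [[1, 2, 3], [4, 5], [6]].

So P = [[1, 2, 3], [4, 5], [6]], Q = [[1, 2, 4], [3, 5], [6]].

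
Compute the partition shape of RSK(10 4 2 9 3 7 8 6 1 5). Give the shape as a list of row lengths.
[4, 2, 2, 1, 1]

Row-insert each entry into an empty tableau.

After inserting 10: P = [[10]].
After inserting 4: P = [[4], [10]].
After inserting 2: P = [[2], [4], [10]].
After inserting 9: P = [[2, 9], [4], [10]].
After inserting 3: P = [[2, 3], [4, 9], [10]].
After inserting 7: P = [[2, 3, 7], [4, 9], [10]].
After inserting 8: P = [[2, 3, 7, 8], [4, 9], [10]].
After inserting 6: P = [[2, 3, 6, 8], [4, 7], [9], [10]].
After inserting 1: P = [[1, 3, 6, 8], [2, 7], [4], [9], [10]].
After inserting 5: P = [[1, 3, 5, 8], [2, 6], [4, 7], [9], [10]].

The final insertion tableau P = [[1, 3, 5, 8], [2, 6], [4, 7], [9], [10]] has shape [4, 2, 2, 1, 1].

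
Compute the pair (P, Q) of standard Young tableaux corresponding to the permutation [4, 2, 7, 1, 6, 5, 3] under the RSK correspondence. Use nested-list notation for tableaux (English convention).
P = [[1, 3], [2, 5], [4, 6], [7]], Q = [[1, 3], [2, 5], [4, 6], [7]]

Insert each entry of the permutation into P by Schensted row insertion, recording in Q the position of each new cell.

After inserting 4: P = [[4]].
After inserting 2: P = [[2], [4]].
After inserting 7: P = [[2, 7], [4]].
After inserting 1: P = [[1, 7], [2], [4]].
After inserting 6: P = [[1, 6], [2, 7], [4]].
After inserting 5: P = [[1, 5], [2, 6], [4, 7]].
After inserting 3: P = [[1, 3], [2, 5], [4, 6], [7]].

So P = [[1, 3], [2, 5], [4, 6], [7]], Q = [[1, 3], [2, 5], [4, 6], [7]].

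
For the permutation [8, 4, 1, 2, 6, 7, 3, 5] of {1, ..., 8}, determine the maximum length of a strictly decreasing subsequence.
3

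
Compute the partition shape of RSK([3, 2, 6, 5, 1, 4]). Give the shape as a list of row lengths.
[2, 2, 2]

Row-insert each entry into an empty tableau.

After inserting 3: P = [[3]].
After inserting 2: P = [[2], [3]].
After inserting 6: P = [[2, 6], [3]].
After inserting 5: P = [[2, 5], [3, 6]].
After inserting 1: P = [[1, 5], [2, 6], [3]].
After inserting 4: P = [[1, 4], [2, 5], [3, 6]].

The final insertion tableau P = [[1, 4], [2, 5], [3, 6]] has shape [2, 2, 2].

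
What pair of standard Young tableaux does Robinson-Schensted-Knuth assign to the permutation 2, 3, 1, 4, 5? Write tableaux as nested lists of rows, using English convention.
P = [[1, 3, 4, 5], [2]], Q = [[1, 2, 4, 5], [3]]

Insert each entry of the permutation into P by Schensted row insertion, recording in Q the position of each new cell.

Insert 2: appended to row 1. P = [[2]], Q = [[1]].
Insert 3: appended to row 1. P = [[2, 3]], Q = [[1, 2]].
Insert 1: 1 bumps 2 from row 1; 2 starts row 2. P = [[1, 3], [2]], Q = [[1, 2], [3]].
Insert 4: appended to row 1. P = [[1, 3, 4], [2]], Q = [[1, 2, 4], [3]].
Insert 5: appended to row 1. P = [[1, 3, 4, 5], [2]], Q = [[1, 2, 4, 5], [3]].

So P = [[1, 3, 4, 5], [2]], Q = [[1, 2, 4, 5], [3]].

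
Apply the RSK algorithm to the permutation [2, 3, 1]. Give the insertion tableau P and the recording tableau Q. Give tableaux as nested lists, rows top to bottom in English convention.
Insert each entry of the permutation into P by Schensted row insertion, recording in Q the position of each new cell.

Insert 2: appended to row 1. P = [[2]].
Insert 3: appended to row 1. P = [[2, 3]].
Insert 1: 1 bumps 2 from row 1; 2 starts row 2. P = [[1, 3], [2]].

So P = [[1, 3], [2]], Q = [[1, 2], [3]].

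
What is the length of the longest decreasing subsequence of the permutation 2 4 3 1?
3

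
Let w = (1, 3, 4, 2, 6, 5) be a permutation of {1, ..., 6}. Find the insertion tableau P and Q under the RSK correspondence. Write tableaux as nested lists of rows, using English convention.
Insert each entry of the permutation into P by Schensted row insertion, recording in Q the position of each new cell.

After inserting 1: P = [[1]].
After inserting 3: P = [[1, 3]].
After inserting 4: P = [[1, 3, 4]].
After inserting 2: P = [[1, 2, 4], [3]].
After inserting 6: P = [[1, 2, 4, 6], [3]].
After inserting 5: P = [[1, 2, 4, 5], [3, 6]].

So P = [[1, 2, 4, 5], [3, 6]], Q = [[1, 2, 3, 5], [4, 6]].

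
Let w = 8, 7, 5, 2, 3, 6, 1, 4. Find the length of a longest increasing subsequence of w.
3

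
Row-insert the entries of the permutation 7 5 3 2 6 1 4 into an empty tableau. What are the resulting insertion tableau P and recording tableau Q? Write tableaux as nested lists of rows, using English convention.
P = [[1, 4], [2, 6], [3], [5], [7]], Q = [[1, 5], [2, 7], [3], [4], [6]]

Insert each entry of the permutation into P by Schensted row insertion, recording in Q the position of each new cell.

Insert 7: appended to row 1. P = [[7]].
Insert 5: 5 bumps 7 from row 1; 7 starts row 2. P = [[5], [7]].
Insert 3: 3 bumps 5 from row 1; 5 bumps 7 from row 2; 7 starts row 3. P = [[3], [5], [7]].
Insert 2: 2 bumps 3 from row 1; 3 bumps 5 from row 2; 5 bumps 7 from row 3; 7 starts row 4. P = [[2], [3], [5], [7]].
Insert 6: appended to row 1. P = [[2, 6], [3], [5], [7]].
Insert 1: 1 bumps 2 from row 1; 2 bumps 3 from row 2; 3 bumps 5 from row 3; 5 bumps 7 from row 4; 7 starts row 5. P = [[1, 6], [2], [3], [5], [7]].
Insert 4: 4 bumps 6 from row 1; 6 appends to row 2. P = [[1, 4], [2, 6], [3], [5], [7]].

So P = [[1, 4], [2, 6], [3], [5], [7]], Q = [[1, 5], [2, 7], [3], [4], [6]].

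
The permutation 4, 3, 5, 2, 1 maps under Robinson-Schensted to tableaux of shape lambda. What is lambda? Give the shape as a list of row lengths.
[2, 1, 1, 1]

Row-insert each entry into an empty tableau.

After inserting 4: P = [[4]].
After inserting 3: P = [[3], [4]].
After inserting 5: P = [[3, 5], [4]].
After inserting 2: P = [[2, 5], [3], [4]].
After inserting 1: P = [[1, 5], [2], [3], [4]].

The final insertion tableau P = [[1, 5], [2], [3], [4]] has shape [2, 1, 1, 1].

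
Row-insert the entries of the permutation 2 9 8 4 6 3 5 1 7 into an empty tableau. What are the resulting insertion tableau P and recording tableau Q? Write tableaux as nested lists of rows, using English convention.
P = [[1, 3, 5, 7], [2, 6], [4], [8], [9]], Q = [[1, 2, 5, 9], [3, 7], [4], [6], [8]]

Insert each entry of the permutation into P by Schensted row insertion, recording in Q the position of each new cell.

Insert 2: appended to row 1. P = [[2]].
Insert 9: appended to row 1. P = [[2, 9]].
Insert 8: 8 bumps 9 from row 1; 9 starts row 2. P = [[2, 8], [9]].
Insert 4: 4 bumps 8 from row 1; 8 bumps 9 from row 2; 9 starts row 3. P = [[2, 4], [8], [9]].
Insert 6: appended to row 1. P = [[2, 4, 6], [8], [9]].
Insert 3: 3 bumps 4 from row 1; 4 bumps 8 from row 2; 8 bumps 9 from row 3; 9 starts row 4. P = [[2, 3, 6], [4], [8], [9]].
Insert 5: 5 bumps 6 from row 1; 6 appends to row 2. P = [[2, 3, 5], [4, 6], [8], [9]].
Insert 1: 1 bumps 2 from row 1; 2 bumps 4 from row 2; 4 bumps 8 from row 3; 8 bumps 9 from row 4; 9 starts row 5. P = [[1, 3, 5], [2, 6], [4], [8], [9]].
Insert 7: appended to row 1. P = [[1, 3, 5, 7], [2, 6], [4], [8], [9]].

So P = [[1, 3, 5, 7], [2, 6], [4], [8], [9]], Q = [[1, 2, 5, 9], [3, 7], [4], [6], [8]].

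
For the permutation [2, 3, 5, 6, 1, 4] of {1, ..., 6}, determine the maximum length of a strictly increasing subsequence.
4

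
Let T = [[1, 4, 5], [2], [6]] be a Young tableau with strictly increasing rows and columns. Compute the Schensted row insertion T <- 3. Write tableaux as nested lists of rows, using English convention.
In row 1, 3 replaces 4 (the leftmost entry greater than 3); 4 is bumped to row 2. 4 is appended to row 2. The new tableau is [[1, 3, 5], [2, 4], [6]].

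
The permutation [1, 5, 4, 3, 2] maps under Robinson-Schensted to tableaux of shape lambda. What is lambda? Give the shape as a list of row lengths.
[2, 1, 1, 1]

Row-insert each entry into an empty tableau.

After inserting 1: P = [[1]].
After inserting 5: P = [[1, 5]].
After inserting 4: P = [[1, 4], [5]].
After inserting 3: P = [[1, 3], [4], [5]].
After inserting 2: P = [[1, 2], [3], [4], [5]].

The final insertion tableau P = [[1, 2], [3], [4], [5]] has shape [2, 1, 1, 1].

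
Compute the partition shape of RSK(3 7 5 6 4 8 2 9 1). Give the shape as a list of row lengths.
Row-insert each entry into an empty tableau.

After inserting 3: P = [[3]].
After inserting 7: P = [[3, 7]].
After inserting 5: P = [[3, 5], [7]].
After inserting 6: P = [[3, 5, 6], [7]].
After inserting 4: P = [[3, 4, 6], [5], [7]].
After inserting 8: P = [[3, 4, 6, 8], [5], [7]].
After inserting 2: P = [[2, 4, 6, 8], [3], [5], [7]].
After inserting 9: P = [[2, 4, 6, 8, 9], [3], [5], [7]].
After inserting 1: P = [[1, 4, 6, 8, 9], [2], [3], [5], [7]].

The final insertion tableau P = [[1, 4, 6, 8, 9], [2], [3], [5], [7]] has shape [5, 1, 1, 1, 1].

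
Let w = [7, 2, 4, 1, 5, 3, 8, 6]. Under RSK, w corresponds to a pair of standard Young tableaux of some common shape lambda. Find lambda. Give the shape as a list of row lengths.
[4, 3, 1]

Row-insert each entry into an empty tableau.

After inserting 7: P = [[7]].
After inserting 2: P = [[2], [7]].
After inserting 4: P = [[2, 4], [7]].
After inserting 1: P = [[1, 4], [2], [7]].
After inserting 5: P = [[1, 4, 5], [2], [7]].
After inserting 3: P = [[1, 3, 5], [2, 4], [7]].
After inserting 8: P = [[1, 3, 5, 8], [2, 4], [7]].
After inserting 6: P = [[1, 3, 5, 6], [2, 4, 8], [7]].

The final insertion tableau P = [[1, 3, 5, 6], [2, 4, 8], [7]] has shape [4, 3, 1].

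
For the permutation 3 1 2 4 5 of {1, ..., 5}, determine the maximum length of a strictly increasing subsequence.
4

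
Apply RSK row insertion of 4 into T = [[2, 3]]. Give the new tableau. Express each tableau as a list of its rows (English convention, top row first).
4 is larger than every entry of row 1, so it is appended to row 1. The new tableau is [[2, 3, 4]].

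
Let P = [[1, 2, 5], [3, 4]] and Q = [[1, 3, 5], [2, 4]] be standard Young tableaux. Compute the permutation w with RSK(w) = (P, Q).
Reverse the RSK construction: for i from n down to 1, find the cell of Q containing i, remove the entry at that cell from P, and reverse-bump it up through P; the value ejected from row 1 is w(i).

Step i=5: Q has 5 at row 1, column 3; remove that cell from P, ejecting 5. So w(5) = 5. P is now [[1, 2], [3, 4]].
Step i=4: Q has 4 at row 2, column 2; remove 4 from row 2 of P and reverse-bump: 4 enters row 1 and ejects 2. So w(4) = 2. P is now [[1, 4], [3]].
Step i=3: Q has 3 at row 1, column 2; remove that cell from P, ejecting 4. So w(3) = 4. P is now [[1], [3]].
Step i=2: Q has 2 at row 2, column 1; remove 3 from row 2 of P and reverse-bump: 3 enters row 1 and ejects 1. So w(2) = 1. P is now [[3]].
Step i=1: Q has 1 at row 1, column 1; remove that cell from P, ejecting 3. So w(1) = 3. P is now [].

So w = 3 1 4 2 5.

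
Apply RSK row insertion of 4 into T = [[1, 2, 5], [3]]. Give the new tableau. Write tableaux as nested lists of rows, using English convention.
In row 1, 4 replaces 5 (the leftmost entry greater than 4); 5 is bumped to row 2. 5 is appended to row 2. The new tableau is [[1, 2, 4], [3, 5]].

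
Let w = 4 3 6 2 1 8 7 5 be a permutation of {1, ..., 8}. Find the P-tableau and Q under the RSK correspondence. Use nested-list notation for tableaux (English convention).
Insert each entry of the permutation into P by Schensted row insertion, recording in Q the position of each new cell.

Insert 4: appended to row 1. P = [[4]].
Insert 3: 3 bumps 4 from row 1; 4 starts row 2. P = [[3], [4]].
Insert 6: appended to row 1. P = [[3, 6], [4]].
Insert 2: 2 bumps 3 from row 1; 3 bumps 4 from row 2; 4 starts row 3. P = [[2, 6], [3], [4]].
Insert 1: 1 bumps 2 from row 1; 2 bumps 3 from row 2; 3 bumps 4 from row 3; 4 starts row 4. P = [[1, 6], [2], [3], [4]].
Insert 8: appended to row 1. P = [[1, 6, 8], [2], [3], [4]].
Insert 7: 7 bumps 8 from row 1; 8 appends to row 2. P = [[1, 6, 7], [2, 8], [3], [4]].
Insert 5: 5 bumps 6 from row 1; 6 bumps 8 from row 2; 8 appends to row 3. P = [[1, 5, 7], [2, 6], [3, 8], [4]].

So P = [[1, 5, 7], [2, 6], [3, 8], [4]], Q = [[1, 3, 6], [2, 7], [4, 8], [5]].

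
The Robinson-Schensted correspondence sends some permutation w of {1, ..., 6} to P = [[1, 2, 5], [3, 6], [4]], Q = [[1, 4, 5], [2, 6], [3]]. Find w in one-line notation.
4 3 1 2 6 5

Reverse the RSK construction: for i from n down to 1, find the cell of Q containing i, remove the entry at that cell from P, and reverse-bump it up through P; the value ejected from row 1 is w(i).

Step i=6: Q has 6 at row 2, column 2; remove 6 from row 2 of P and reverse-bump: 6 enters row 1 and ejects 5. So w(6) = 5. P is now [[1, 2, 6], [3], [4]].
Step i=5: Q has 5 at row 1, column 3; remove that cell from P, ejecting 6. So w(5) = 6. P is now [[1, 2], [3], [4]].
Step i=4: Q has 4 at row 1, column 2; remove that cell from P, ejecting 2. So w(4) = 2. P is now [[1], [3], [4]].
Step i=3: Q has 3 at row 3, column 1; remove 4 from row 3 of P and reverse-bump: 4 enters row 2 and ejects 3; 3 enters row 1 and ejects 1. So w(3) = 1. P is now [[3], [4]].
Step i=2: Q has 2 at row 2, column 1; remove 4 from row 2 of P and reverse-bump: 4 enters row 1 and ejects 3. So w(2) = 3. P is now [[4]].
Step i=1: Q has 1 at row 1, column 1; remove that cell from P, ejecting 4. So w(1) = 4. P is now [].

So w = 4 3 1 2 6 5.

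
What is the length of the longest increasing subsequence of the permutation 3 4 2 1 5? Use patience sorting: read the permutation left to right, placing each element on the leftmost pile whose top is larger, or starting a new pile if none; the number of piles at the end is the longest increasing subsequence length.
3

3: new pile. tops = [3]
4: new pile. tops = [3, 4]
2: onto pile 1 (replacing 3). tops = [2, 4]
1: onto pile 1 (replacing 2). tops = [1, 4]
5: new pile. tops = [1, 4, 5]

3 piles, so the longest increasing subsequence has length 3.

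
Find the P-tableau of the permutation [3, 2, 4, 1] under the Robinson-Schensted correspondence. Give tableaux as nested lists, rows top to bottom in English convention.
P = [[1, 4], [2], [3]]

After inserting 3: P = [[3]].
After inserting 2: P = [[2], [3]].
After inserting 4: P = [[2, 4], [3]].
After inserting 1: P = [[1, 4], [2], [3]].

So P = [[1, 4], [2], [3]].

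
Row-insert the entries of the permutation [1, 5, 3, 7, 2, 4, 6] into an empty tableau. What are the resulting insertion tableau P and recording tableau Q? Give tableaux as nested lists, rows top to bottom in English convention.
P = [[1, 2, 4, 6], [3, 7], [5]], Q = [[1, 2, 4, 7], [3, 6], [5]]

Insert each entry of the permutation into P by Schensted row insertion, recording in Q the position of each new cell.

Insert 1: appended to row 1. P = [[1]].
Insert 5: appended to row 1. P = [[1, 5]].
Insert 3: 3 bumps 5 from row 1; 5 starts row 2. P = [[1, 3], [5]].
Insert 7: appended to row 1. P = [[1, 3, 7], [5]].
Insert 2: 2 bumps 3 from row 1; 3 bumps 5 from row 2; 5 starts row 3. P = [[1, 2, 7], [3], [5]].
Insert 4: 4 bumps 7 from row 1; 7 appends to row 2. P = [[1, 2, 4], [3, 7], [5]].
Insert 6: appended to row 1. P = [[1, 2, 4, 6], [3, 7], [5]].

So P = [[1, 2, 4, 6], [3, 7], [5]], Q = [[1, 2, 4, 7], [3, 6], [5]].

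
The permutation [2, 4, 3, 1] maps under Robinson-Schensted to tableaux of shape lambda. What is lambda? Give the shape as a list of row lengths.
Row-insert each entry into an empty tableau.

After inserting 2: P = [[2]].
After inserting 4: P = [[2, 4]].
After inserting 3: P = [[2, 3], [4]].
After inserting 1: P = [[1, 3], [2], [4]].

The final insertion tableau P = [[1, 3], [2], [4]] has shape [2, 1, 1].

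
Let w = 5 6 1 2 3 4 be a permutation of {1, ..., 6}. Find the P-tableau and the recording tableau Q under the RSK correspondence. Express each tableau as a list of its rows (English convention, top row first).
Insert each entry of the permutation into P by Schensted row insertion, recording in Q the position of each new cell.

Insert 5: appended to row 1. P = [[5]], Q = [[1]].
Insert 6: appended to row 1. P = [[5, 6]], Q = [[1, 2]].
Insert 1: 1 bumps 5 from row 1; 5 starts row 2. P = [[1, 6], [5]], Q = [[1, 2], [3]].
Insert 2: 2 bumps 6 from row 1; 6 appends to row 2. P = [[1, 2], [5, 6]], Q = [[1, 2], [3, 4]].
Insert 3: appended to row 1. P = [[1, 2, 3], [5, 6]], Q = [[1, 2, 5], [3, 4]].
Insert 4: appended to row 1. P = [[1, 2, 3, 4], [5, 6]], Q = [[1, 2, 5, 6], [3, 4]].

So P = [[1, 2, 3, 4], [5, 6]], Q = [[1, 2, 5, 6], [3, 4]].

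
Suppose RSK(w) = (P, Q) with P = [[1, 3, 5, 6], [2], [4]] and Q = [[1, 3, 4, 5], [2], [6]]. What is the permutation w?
Reverse RSK: for i = n, n-1, ..., 1, locate i in Q, remove the corresponding corner cell from P, and reverse-bump its entry up through P; the value ejected from row 1 is w(i).

So w = 4 2 3 5 6 1.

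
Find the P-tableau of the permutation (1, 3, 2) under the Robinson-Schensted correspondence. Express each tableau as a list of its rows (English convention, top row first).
P = [[1, 2], [3]]

After inserting 1: P = [[1]].
After inserting 3: P = [[1, 3]].
After inserting 2: P = [[1, 2], [3]].

So P = [[1, 2], [3]].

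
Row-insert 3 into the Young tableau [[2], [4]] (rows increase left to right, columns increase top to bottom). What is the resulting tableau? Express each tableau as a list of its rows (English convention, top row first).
3 is larger than every entry of row 1, so it is appended to row 1. The new tableau is [[2, 3], [4]].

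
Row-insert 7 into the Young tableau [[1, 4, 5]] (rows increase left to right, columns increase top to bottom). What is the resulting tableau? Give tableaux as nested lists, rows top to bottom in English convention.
7 is larger than every entry of row 1, so it is appended to row 1. The new tableau is [[1, 4, 5, 7]].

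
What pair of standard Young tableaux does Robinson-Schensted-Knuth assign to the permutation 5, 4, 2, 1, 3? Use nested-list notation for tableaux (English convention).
P = [[1, 3], [2], [4], [5]], Q = [[1, 5], [2], [3], [4]]

Insert each entry of the permutation into P by Schensted row insertion, recording in Q the position of each new cell.

After inserting 5: P = [[5]].
After inserting 4: P = [[4], [5]].
After inserting 2: P = [[2], [4], [5]].
After inserting 1: P = [[1], [2], [4], [5]].
After inserting 3: P = [[1, 3], [2], [4], [5]].

So P = [[1, 3], [2], [4], [5]], Q = [[1, 5], [2], [3], [4]].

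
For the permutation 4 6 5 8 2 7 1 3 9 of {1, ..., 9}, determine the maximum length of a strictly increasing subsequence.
4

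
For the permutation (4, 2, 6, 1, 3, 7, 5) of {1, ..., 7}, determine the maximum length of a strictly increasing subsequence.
3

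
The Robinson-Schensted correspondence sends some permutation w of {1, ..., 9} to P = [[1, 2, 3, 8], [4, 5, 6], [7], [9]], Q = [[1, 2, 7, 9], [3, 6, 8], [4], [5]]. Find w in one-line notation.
4 9 7 5 1 2 6 3 8

Reverse RSK: for i = n, n-1, ..., 1, locate i in Q, remove the corresponding corner cell from P, and reverse-bump its entry up through P; the value ejected from row 1 is w(i).

So w = 4 9 7 5 1 2 6 3 8.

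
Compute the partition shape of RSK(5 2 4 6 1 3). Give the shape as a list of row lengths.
Row-insert each entry into an empty tableau.

After inserting 5: P = [[5]].
After inserting 2: P = [[2], [5]].
After inserting 4: P = [[2, 4], [5]].
After inserting 6: P = [[2, 4, 6], [5]].
After inserting 1: P = [[1, 4, 6], [2], [5]].
After inserting 3: P = [[1, 3, 6], [2, 4], [5]].

The final insertion tableau P = [[1, 3, 6], [2, 4], [5]] has shape [3, 2, 1].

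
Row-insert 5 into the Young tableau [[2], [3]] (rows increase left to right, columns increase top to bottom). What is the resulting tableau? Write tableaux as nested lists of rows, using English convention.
5 is larger than every entry of row 1, so it is appended to row 1. The new tableau is [[2, 5], [3]].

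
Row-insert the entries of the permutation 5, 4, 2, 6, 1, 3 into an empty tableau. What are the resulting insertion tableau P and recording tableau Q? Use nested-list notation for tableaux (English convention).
Insert each entry of the permutation into P by Schensted row insertion, recording in Q the position of each new cell.

Insert 5: appended to row 1. P = [[5]], Q = [[1]].
Insert 4: 4 bumps 5 from row 1; 5 starts row 2. P = [[4], [5]], Q = [[1], [2]].
Insert 2: 2 bumps 4 from row 1; 4 bumps 5 from row 2; 5 starts row 3. P = [[2], [4], [5]], Q = [[1], [2], [3]].
Insert 6: appended to row 1. P = [[2, 6], [4], [5]], Q = [[1, 4], [2], [3]].
Insert 1: 1 bumps 2 from row 1; 2 bumps 4 from row 2; 4 bumps 5 from row 3; 5 starts row 4. P = [[1, 6], [2], [4], [5]], Q = [[1, 4], [2], [3], [5]].
Insert 3: 3 bumps 6 from row 1; 6 appends to row 2. P = [[1, 3], [2, 6], [4], [5]], Q = [[1, 4], [2, 6], [3], [5]].

So P = [[1, 3], [2, 6], [4], [5]], Q = [[1, 4], [2, 6], [3], [5]].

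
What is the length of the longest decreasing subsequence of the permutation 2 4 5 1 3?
2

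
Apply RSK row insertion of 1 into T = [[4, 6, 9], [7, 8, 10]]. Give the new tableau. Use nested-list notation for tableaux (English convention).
[[1, 6, 9], [4, 8, 10], [7]]

In row 1, 1 replaces 4 (the leftmost entry greater than 1); 4 is bumped to row 2. In row 2, 4 replaces 7 (the leftmost entry greater than 4); 7 is bumped to row 3. 7 starts a new row 3. The new tableau is [[1, 6, 9], [4, 8, 10], [7]].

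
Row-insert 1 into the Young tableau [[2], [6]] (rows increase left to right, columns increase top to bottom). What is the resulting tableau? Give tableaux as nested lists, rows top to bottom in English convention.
[[1], [2], [6]]

In row 1, 1 replaces 2 (the leftmost entry greater than 1); 2 is bumped to row 2. In row 2, 2 replaces 6 (the leftmost entry greater than 2); 6 is bumped to row 3. 6 starts a new row 3. The new tableau is [[1], [2], [6]].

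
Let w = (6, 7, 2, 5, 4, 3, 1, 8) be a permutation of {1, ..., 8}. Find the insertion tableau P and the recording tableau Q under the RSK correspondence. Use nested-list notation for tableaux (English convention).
P = [[1, 3, 8], [2, 7], [4], [5], [6]], Q = [[1, 2, 8], [3, 4], [5], [6], [7]]

Insert each entry of the permutation into P by Schensted row insertion, recording in Q the position of each new cell.

Insert 6: appended to row 1. P = [[6]].
Insert 7: appended to row 1. P = [[6, 7]].
Insert 2: 2 bumps 6 from row 1; 6 starts row 2. P = [[2, 7], [6]].
Insert 5: 5 bumps 7 from row 1; 7 appends to row 2. P = [[2, 5], [6, 7]].
Insert 4: 4 bumps 5 from row 1; 5 bumps 6 from row 2; 6 starts row 3. P = [[2, 4], [5, 7], [6]].
Insert 3: 3 bumps 4 from row 1; 4 bumps 5 from row 2; 5 bumps 6 from row 3; 6 starts row 4. P = [[2, 3], [4, 7], [5], [6]].
Insert 1: 1 bumps 2 from row 1; 2 bumps 4 from row 2; 4 bumps 5 from row 3; 5 bumps 6 from row 4; 6 starts row 5. P = [[1, 3], [2, 7], [4], [5], [6]].
Insert 8: appended to row 1. P = [[1, 3, 8], [2, 7], [4], [5], [6]].

So P = [[1, 3, 8], [2, 7], [4], [5], [6]], Q = [[1, 2, 8], [3, 4], [5], [6], [7]].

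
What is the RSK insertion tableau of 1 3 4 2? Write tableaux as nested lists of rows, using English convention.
Insert 1: appended to row 1. P = [[1]].
Insert 3: appended to row 1. P = [[1, 3]].
Insert 4: appended to row 1. P = [[1, 3, 4]].
Insert 2: 2 bumps 3 from row 1; 3 starts row 2. P = [[1, 2, 4], [3]].

So P = [[1, 2, 4], [3]].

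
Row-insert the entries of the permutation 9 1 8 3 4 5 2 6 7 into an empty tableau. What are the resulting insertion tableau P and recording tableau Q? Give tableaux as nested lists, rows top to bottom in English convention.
Insert each entry of the permutation into P by Schensted row insertion, recording in Q the position of each new cell.

Insert 9: appended to row 1. P = [[9]].
Insert 1: 1 bumps 9 from row 1; 9 starts row 2. P = [[1], [9]].
Insert 8: appended to row 1. P = [[1, 8], [9]].
Insert 3: 3 bumps 8 from row 1; 8 bumps 9 from row 2; 9 starts row 3. P = [[1, 3], [8], [9]].
Insert 4: appended to row 1. P = [[1, 3, 4], [8], [9]].
Insert 5: appended to row 1. P = [[1, 3, 4, 5], [8], [9]].
Insert 2: 2 bumps 3 from row 1; 3 bumps 8 from row 2; 8 bumps 9 from row 3; 9 starts row 4. P = [[1, 2, 4, 5], [3], [8], [9]].
Insert 6: appended to row 1. P = [[1, 2, 4, 5, 6], [3], [8], [9]].
Insert 7: appended to row 1. P = [[1, 2, 4, 5, 6, 7], [3], [8], [9]].

So P = [[1, 2, 4, 5, 6, 7], [3], [8], [9]], Q = [[1, 3, 5, 6, 8, 9], [2], [4], [7]].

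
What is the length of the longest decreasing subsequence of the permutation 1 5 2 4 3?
3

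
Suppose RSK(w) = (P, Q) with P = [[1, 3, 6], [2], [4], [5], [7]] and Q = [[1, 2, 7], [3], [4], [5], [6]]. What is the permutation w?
Reverse the RSK construction: for i from n down to 1, find the cell of Q containing i, remove the entry at that cell from P, and reverse-bump it up through P; the value ejected from row 1 is w(i).

Step i=7: Q has 7 at row 1, column 3; remove that cell from P, ejecting 6. So w(7) = 6. P is now [[1, 3], [2], [4], [5], [7]].
Step i=6: Q has 6 at row 5, column 1; remove 7 from row 5 of P and reverse-bump: 7 enters row 4 and ejects 5; 5 enters row 3 and ejects 4; 4 enters row 2 and ejects 2; 2 enters row 1 and ejects 1. So w(6) = 1. P is now [[2, 3], [4], [5], [7]].
Step i=5: Q has 5 at row 4, column 1; remove 7 from row 4 of P and reverse-bump: 7 enters row 3 and ejects 5; 5 enters row 2 and ejects 4; 4 enters row 1 and ejects 3. So w(5) = 3. P is now [[2, 4], [5], [7]].
Step i=4: Q has 4 at row 3, column 1; remove 7 from row 3 of P and reverse-bump: 7 enters row 2 and ejects 5; 5 enters row 1 and ejects 4. So w(4) = 4. P is now [[2, 5], [7]].
Step i=3: Q has 3 at row 2, column 1; remove 7 from row 2 of P and reverse-bump: 7 enters row 1 and ejects 5. So w(3) = 5. P is now [[2, 7]].
Step i=2: Q has 2 at row 1, column 2; remove that cell from P, ejecting 7. So w(2) = 7. P is now [[2]].
Step i=1: Q has 1 at row 1, column 1; remove that cell from P, ejecting 2. So w(1) = 2. P is now [].

So w = 2 7 5 4 3 1 6.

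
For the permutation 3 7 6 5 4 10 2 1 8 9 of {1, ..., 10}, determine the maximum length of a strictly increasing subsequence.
4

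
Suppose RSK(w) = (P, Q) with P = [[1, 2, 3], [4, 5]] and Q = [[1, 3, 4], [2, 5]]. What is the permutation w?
Reverse the RSK construction: for i from n down to 1, find the cell of Q containing i, remove the entry at that cell from P, and reverse-bump it up through P; the value ejected from row 1 is w(i).

Step i=5: Q has 5 at row 2, column 2; remove 5 from row 2 of P and reverse-bump: 5 enters row 1 and ejects 3. So w(5) = 3. P is now [[1, 2, 5], [4]].
Step i=4: Q has 4 at row 1, column 3; remove that cell from P, ejecting 5. So w(4) = 5. P is now [[1, 2], [4]].
Step i=3: Q has 3 at row 1, column 2; remove that cell from P, ejecting 2. So w(3) = 2. P is now [[1], [4]].
Step i=2: Q has 2 at row 2, column 1; remove 4 from row 2 of P and reverse-bump: 4 enters row 1 and ejects 1. So w(2) = 1. P is now [[4]].
Step i=1: Q has 1 at row 1, column 1; remove that cell from P, ejecting 4. So w(1) = 4. P is now [].

So w = 4 1 2 5 3.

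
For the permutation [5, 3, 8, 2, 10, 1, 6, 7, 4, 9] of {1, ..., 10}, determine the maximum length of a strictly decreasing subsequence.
4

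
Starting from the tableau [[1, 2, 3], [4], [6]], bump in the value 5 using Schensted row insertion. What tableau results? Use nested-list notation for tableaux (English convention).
5 is larger than every entry of row 1, so it is appended to row 1. The new tableau is [[1, 2, 3, 5], [4], [6]].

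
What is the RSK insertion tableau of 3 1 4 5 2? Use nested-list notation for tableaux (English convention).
P = [[1, 2, 5], [3, 4]]

Insert 3: appended to row 1. P = [[3]].
Insert 1: 1 bumps 3 from row 1; 3 starts row 2. P = [[1], [3]].
Insert 4: appended to row 1. P = [[1, 4], [3]].
Insert 5: appended to row 1. P = [[1, 4, 5], [3]].
Insert 2: 2 bumps 4 from row 1; 4 appends to row 2. P = [[1, 2, 5], [3, 4]].

So P = [[1, 2, 5], [3, 4]].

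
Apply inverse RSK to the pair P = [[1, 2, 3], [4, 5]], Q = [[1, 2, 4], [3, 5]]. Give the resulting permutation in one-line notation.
1 4 2 5 3

Reverse the RSK construction: for i from n down to 1, find the cell of Q containing i, remove the entry at that cell from P, and reverse-bump it up through P; the value ejected from row 1 is w(i).

Step i=5: Q has 5 at row 2, column 2; remove 5 from row 2 of P and reverse-bump: 5 enters row 1 and ejects 3. So w(5) = 3. P is now [[1, 2, 5], [4]].
Step i=4: Q has 4 at row 1, column 3; remove that cell from P, ejecting 5. So w(4) = 5. P is now [[1, 2], [4]].
Step i=3: Q has 3 at row 2, column 1; remove 4 from row 2 of P and reverse-bump: 4 enters row 1 and ejects 2. So w(3) = 2. P is now [[1, 4]].
Step i=2: Q has 2 at row 1, column 2; remove that cell from P, ejecting 4. So w(2) = 4. P is now [[1]].
Step i=1: Q has 1 at row 1, column 1; remove that cell from P, ejecting 1. So w(1) = 1. P is now [].

So w = 1 4 2 5 3.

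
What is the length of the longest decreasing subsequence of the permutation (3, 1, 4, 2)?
2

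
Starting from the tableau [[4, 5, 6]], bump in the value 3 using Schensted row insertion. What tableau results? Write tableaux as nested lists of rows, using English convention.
In row 1, 3 replaces 4 (the leftmost entry greater than 3); 4 is bumped to row 2. 4 starts a new row 2. The new tableau is [[3, 5, 6], [4]].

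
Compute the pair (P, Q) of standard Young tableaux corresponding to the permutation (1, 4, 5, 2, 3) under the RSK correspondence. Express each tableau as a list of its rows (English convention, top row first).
Insert each entry of the permutation into P by Schensted row insertion, recording in Q the position of each new cell.

Insert 1: appended to row 1. P = [[1]].
Insert 4: appended to row 1. P = [[1, 4]].
Insert 5: appended to row 1. P = [[1, 4, 5]].
Insert 2: 2 bumps 4 from row 1; 4 starts row 2. P = [[1, 2, 5], [4]].
Insert 3: 3 bumps 5 from row 1; 5 appends to row 2. P = [[1, 2, 3], [4, 5]].

So P = [[1, 2, 3], [4, 5]], Q = [[1, 2, 3], [4, 5]].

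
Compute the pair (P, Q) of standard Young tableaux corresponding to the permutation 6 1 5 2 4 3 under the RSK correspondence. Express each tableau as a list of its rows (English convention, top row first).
P = [[1, 2, 3], [4], [5], [6]], Q = [[1, 3, 5], [2], [4], [6]]

Insert each entry of the permutation into P by Schensted row insertion, recording in Q the position of each new cell.

Insert 6: appended to row 1. P = [[6]].
Insert 1: 1 bumps 6 from row 1; 6 starts row 2. P = [[1], [6]].
Insert 5: appended to row 1. P = [[1, 5], [6]].
Insert 2: 2 bumps 5 from row 1; 5 bumps 6 from row 2; 6 starts row 3. P = [[1, 2], [5], [6]].
Insert 4: appended to row 1. P = [[1, 2, 4], [5], [6]].
Insert 3: 3 bumps 4 from row 1; 4 bumps 5 from row 2; 5 bumps 6 from row 3; 6 starts row 4. P = [[1, 2, 3], [4], [5], [6]].

So P = [[1, 2, 3], [4], [5], [6]], Q = [[1, 3, 5], [2], [4], [6]].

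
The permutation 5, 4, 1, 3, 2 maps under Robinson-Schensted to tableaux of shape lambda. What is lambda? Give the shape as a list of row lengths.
[2, 1, 1, 1]

Row-insert each entry into an empty tableau.

After inserting 5: P = [[5]].
After inserting 4: P = [[4], [5]].
After inserting 1: P = [[1], [4], [5]].
After inserting 3: P = [[1, 3], [4], [5]].
After inserting 2: P = [[1, 2], [3], [4], [5]].

The final insertion tableau P = [[1, 2], [3], [4], [5]] has shape [2, 1, 1, 1].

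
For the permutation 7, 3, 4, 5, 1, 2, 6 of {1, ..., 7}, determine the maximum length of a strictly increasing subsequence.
4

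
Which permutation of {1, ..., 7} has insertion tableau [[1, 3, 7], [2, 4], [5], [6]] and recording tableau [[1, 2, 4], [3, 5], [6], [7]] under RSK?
Reverse RSK: for i = n, n-1, ..., 1, locate i in Q, remove the corresponding corner cell from P, and reverse-bump its entry up through P; the value ejected from row 1 is w(i).

So w = 2 6 1 7 5 4 3.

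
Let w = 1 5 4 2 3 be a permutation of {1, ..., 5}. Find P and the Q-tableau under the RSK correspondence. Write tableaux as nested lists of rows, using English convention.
Insert each entry of the permutation into P by Schensted row insertion, recording in Q the position of each new cell.

Insert 1: appended to row 1. P = [[1]].
Insert 5: appended to row 1. P = [[1, 5]].
Insert 4: 4 bumps 5 from row 1; 5 starts row 2. P = [[1, 4], [5]].
Insert 2: 2 bumps 4 from row 1; 4 bumps 5 from row 2; 5 starts row 3. P = [[1, 2], [4], [5]].
Insert 3: appended to row 1. P = [[1, 2, 3], [4], [5]].

So P = [[1, 2, 3], [4], [5]], Q = [[1, 2, 5], [3], [4]].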